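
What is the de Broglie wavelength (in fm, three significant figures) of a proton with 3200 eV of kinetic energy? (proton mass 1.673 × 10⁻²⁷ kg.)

KE = 3200 eV = 5.126 × 10⁻¹⁶ J.
p = √(2mKE) = √(2 × 1.673 × 10⁻²⁷ × 5.126 × 10⁻¹⁶) = 1.310 × 10⁻²¹ kg·m/s.
λ = h/p = 6.626 × 10⁻³⁴ / 1.310 × 10⁻²¹ = 5.06 × 10⁻¹³ m = 506 fm.

λ = 506 fm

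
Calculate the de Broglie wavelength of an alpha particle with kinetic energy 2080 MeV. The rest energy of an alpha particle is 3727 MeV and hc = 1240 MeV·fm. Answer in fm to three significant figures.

Total energy E = KE + m₀c² = 2080 + 3727 = 5807 MeV.
(pc)² = E² − (m₀c²)² = (5807)² − (3727)² = 1.983 × 10⁷ MeV², so pc = 4453 MeV.
λ = hc/(pc) = 1240 MeV·fm / 4453 MeV = 0.278 fm.

λ = 0.278 fm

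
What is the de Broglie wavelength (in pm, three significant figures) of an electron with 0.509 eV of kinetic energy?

λ = 1720 pm

KE = 0.509 eV = 8.154 × 10⁻²⁰ J.
p = √(2mKE) = √(2 × 9.109 × 10⁻³¹ × 8.154 × 10⁻²⁰) = 3.854 × 10⁻²⁵ kg·m/s.
λ = h/p = 6.626 × 10⁻³⁴ / 3.854 × 10⁻²⁵ = 1.72 × 10⁻⁹ m = 1720 pm.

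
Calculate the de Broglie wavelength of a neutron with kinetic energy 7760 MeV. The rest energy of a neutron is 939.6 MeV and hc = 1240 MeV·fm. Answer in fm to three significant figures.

Total energy E = KE + m₀c² = 7760 + 939.6 = 8699.6 MeV.
(pc)² = E² − (m₀c²)² = (8699.6)² − (939.6)² = 7.480 × 10⁷ MeV², so pc = 8649 MeV.
λ = hc/(pc) = 1240 MeV·fm / 8649 MeV = 0.143 fm.

λ = 0.143 fm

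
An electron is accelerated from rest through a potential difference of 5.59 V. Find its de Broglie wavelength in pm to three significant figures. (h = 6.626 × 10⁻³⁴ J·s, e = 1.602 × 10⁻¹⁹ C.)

λ = 519 pm

KE = eV = 1.602 × 10⁻¹⁹ × 5.590 = 8.955 × 10⁻¹⁹ J.
p = √(2mKE) = √(2 × 9.109 × 10⁻³¹ × 8.955 × 10⁻¹⁹) = 1.277 × 10⁻²⁴ kg·m/s.
λ = h/p = 6.626 × 10⁻³⁴ / 1.277 × 10⁻²⁴ = 5.19 × 10⁻¹⁰ m = 519 pm.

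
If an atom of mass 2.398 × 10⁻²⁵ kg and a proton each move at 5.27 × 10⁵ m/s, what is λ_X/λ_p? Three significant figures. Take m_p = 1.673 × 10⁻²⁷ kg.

λ_X/λ_p = 6.98 × 10⁻³

At fixed v, p = mv so λ = h/(mv) ∝ 1/m.
λ_X/λ_p = m_p/m_X = 1.673 × 10⁻²⁷/2.398 × 10⁻²⁵ = 6.98 × 10⁻³.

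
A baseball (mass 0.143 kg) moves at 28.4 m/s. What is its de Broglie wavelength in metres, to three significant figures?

λ = 1.63 × 10⁻³⁴ m

p = mv = 0.143 × 28.4 = 4.061 kg·m/s.
λ = h/p = 6.626 × 10⁻³⁴ / 4.061 = 1.63 × 10⁻³⁴ m.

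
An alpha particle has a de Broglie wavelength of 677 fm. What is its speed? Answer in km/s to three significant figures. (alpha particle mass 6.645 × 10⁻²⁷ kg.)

v = 147 km/s

p = h/λ = 6.626 × 10⁻³⁴ / 6.770 × 10⁻¹³ = 9.787 × 10⁻²² kg·m/s.
v = p/m = 9.787 × 10⁻²² / 6.645 × 10⁻²⁷ = 1.47 × 10⁵ m/s = 147 km/s.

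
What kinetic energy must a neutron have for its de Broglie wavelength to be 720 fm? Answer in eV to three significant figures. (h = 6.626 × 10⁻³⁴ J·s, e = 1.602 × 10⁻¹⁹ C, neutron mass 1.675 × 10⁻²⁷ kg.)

KE = 1580 eV

p = h/λ = 6.626 × 10⁻³⁴ / 7.200 × 10⁻¹³ = 9.203 × 10⁻²² kg·m/s.
KE = p²/(2m) = (9.203 × 10⁻²²)² / (2 × 1.675 × 10⁻²⁷) = 2.528 × 10⁻¹⁶ J = 1580 eV.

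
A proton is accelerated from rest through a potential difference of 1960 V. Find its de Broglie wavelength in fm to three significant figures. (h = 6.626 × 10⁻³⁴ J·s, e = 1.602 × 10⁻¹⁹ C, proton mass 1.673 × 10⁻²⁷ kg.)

KE = eV = 1.602 × 10⁻¹⁹ × 1960 = 3.140 × 10⁻¹⁶ J.
p = √(2mKE) = √(2 × 1.673 × 10⁻²⁷ × 3.140 × 10⁻¹⁶) = 1.025 × 10⁻²¹ kg·m/s.
λ = h/p = 6.626 × 10⁻³⁴ / 1.025 × 10⁻²¹ = 6.46 × 10⁻¹³ m = 646 fm.

λ = 646 fm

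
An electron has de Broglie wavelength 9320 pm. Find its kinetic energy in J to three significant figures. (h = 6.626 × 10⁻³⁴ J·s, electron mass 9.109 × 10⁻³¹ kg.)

KE = 2.77 × 10⁻²¹ J

p = h/λ = 6.626 × 10⁻³⁴ / 9.320 × 10⁻⁹ = 7.109 × 10⁻²⁶ kg·m/s.
KE = p²/(2m) = (7.109 × 10⁻²⁶)² / (2 × 9.109 × 10⁻³¹) = 2.774 × 10⁻²¹ J = 2.77 × 10⁻²¹ J.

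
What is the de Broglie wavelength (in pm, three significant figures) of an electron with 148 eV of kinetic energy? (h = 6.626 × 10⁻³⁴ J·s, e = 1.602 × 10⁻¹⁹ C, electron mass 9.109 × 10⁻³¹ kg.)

λ = 101 pm

KE = 148 eV = 2.371 × 10⁻¹⁷ J.
p = √(2mKE) = √(2 × 9.109 × 10⁻³¹ × 2.371 × 10⁻¹⁷) = 6.572 × 10⁻²⁴ kg·m/s.
λ = h/p = 6.626 × 10⁻³⁴ / 6.572 × 10⁻²⁴ = 1.01 × 10⁻¹⁰ m = 101 pm.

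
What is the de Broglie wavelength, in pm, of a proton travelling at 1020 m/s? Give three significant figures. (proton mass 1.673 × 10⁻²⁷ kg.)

p = mv = 1.673 × 10⁻²⁷ × 1020 = 1.706 × 10⁻²⁴ kg·m/s.
λ = h/p = 6.626 × 10⁻³⁴ / 1.706 × 10⁻²⁴ = 3.88 × 10⁻¹⁰ m = 388 pm.

λ = 388 pm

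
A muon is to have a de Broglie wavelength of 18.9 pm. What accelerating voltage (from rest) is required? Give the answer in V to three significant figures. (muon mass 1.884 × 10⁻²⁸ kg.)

p = h/λ = 6.626 × 10⁻³⁴ / 1.890 × 10⁻¹¹ = 3.506 × 10⁻²³ kg·m/s.
KE = p²/(2m) = 3.262 × 10⁻¹⁸ J.
V = KE/e = 3.262 × 10⁻¹⁸ / (1.602 × 10⁻¹⁹) = 20.4 V.

V = 20.4 V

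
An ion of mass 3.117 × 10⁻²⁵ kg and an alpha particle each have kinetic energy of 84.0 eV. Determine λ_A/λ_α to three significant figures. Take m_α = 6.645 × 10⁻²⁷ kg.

λ_A/λ_α = 0.146

At fixed KE, p = √(2mKE) so λ = h/p ∝ 1/√m.
λ_A/λ_α = √(m_α/m_A) = √(6.645 × 10⁻²⁷/3.117 × 10⁻²⁵) = √(0.02132) = 0.146.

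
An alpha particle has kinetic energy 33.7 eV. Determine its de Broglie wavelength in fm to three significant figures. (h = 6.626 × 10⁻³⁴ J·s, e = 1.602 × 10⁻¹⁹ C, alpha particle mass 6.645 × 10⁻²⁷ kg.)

λ = 2470 fm

KE = 33.7 eV = 5.399 × 10⁻¹⁸ J.
p = √(2mKE) = √(2 × 6.645 × 10⁻²⁷ × 5.399 × 10⁻¹⁸) = 2.679 × 10⁻²² kg·m/s.
λ = h/p = 6.626 × 10⁻³⁴ / 2.679 × 10⁻²² = 2.47 × 10⁻¹² m = 2470 fm.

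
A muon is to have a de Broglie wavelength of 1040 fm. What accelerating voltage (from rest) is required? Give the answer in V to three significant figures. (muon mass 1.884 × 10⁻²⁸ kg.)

V = 6720 V

p = h/λ = 6.626 × 10⁻³⁴ / 1.040 × 10⁻¹² = 6.371 × 10⁻²² kg·m/s.
KE = p²/(2m) = 1.077 × 10⁻¹⁵ J.
V = KE/e = 1.077 × 10⁻¹⁵ / (1.602 × 10⁻¹⁹) = 6720 V.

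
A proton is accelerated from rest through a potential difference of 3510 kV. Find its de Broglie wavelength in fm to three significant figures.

λ = 15.3 fm

KE = eV = 1.602 × 10⁻¹⁹ × 3.510 × 10⁶ = 5.623 × 10⁻¹³ J.
p = √(2mKE) = √(2 × 1.673 × 10⁻²⁷ × 5.623 × 10⁻¹³) = 4.338 × 10⁻²⁰ kg·m/s.
λ = h/p = 6.626 × 10⁻³⁴ / 4.338 × 10⁻²⁰ = 1.53 × 10⁻¹⁴ m = 15.3 fm.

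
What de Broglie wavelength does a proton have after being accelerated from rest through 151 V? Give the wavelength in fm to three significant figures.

KE = eV = 1.602 × 10⁻¹⁹ × 151.0 = 2.419 × 10⁻¹⁷ J.
p = √(2mKE) = √(2 × 1.673 × 10⁻²⁷ × 2.419 × 10⁻¹⁷) = 2.845 × 10⁻²² kg·m/s.
λ = h/p = 6.626 × 10⁻³⁴ / 2.845 × 10⁻²² = 2.33 × 10⁻¹² m = 2330 fm.

λ = 2330 fm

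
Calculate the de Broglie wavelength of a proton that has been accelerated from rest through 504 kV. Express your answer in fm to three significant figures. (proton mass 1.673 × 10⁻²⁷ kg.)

λ = 40.3 fm

KE = eV = 1.602 × 10⁻¹⁹ × 5.040 × 10⁵ = 8.074 × 10⁻¹⁴ J.
p = √(2mKE) = √(2 × 1.673 × 10⁻²⁷ × 8.074 × 10⁻¹⁴) = 1.644 × 10⁻²⁰ kg·m/s.
λ = h/p = 6.626 × 10⁻³⁴ / 1.644 × 10⁻²⁰ = 4.03 × 10⁻¹⁴ m = 40.3 fm.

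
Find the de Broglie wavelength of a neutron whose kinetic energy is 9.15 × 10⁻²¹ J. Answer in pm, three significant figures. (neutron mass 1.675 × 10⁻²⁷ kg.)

p = √(2mKE) = √(2 × 1.675 × 10⁻²⁷ × 9.150 × 10⁻²¹) = 5.536 × 10⁻²⁴ kg·m/s.
λ = h/p = 6.626 × 10⁻³⁴ / 5.536 × 10⁻²⁴ = 1.20 × 10⁻¹⁰ m = 120 pm.

λ = 120 pm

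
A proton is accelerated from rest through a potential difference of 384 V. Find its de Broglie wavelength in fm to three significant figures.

λ = 1460 fm

KE = eV = 1.602 × 10⁻¹⁹ × 384.0 = 6.152 × 10⁻¹⁷ J.
p = √(2mKE) = √(2 × 1.673 × 10⁻²⁷ × 6.152 × 10⁻¹⁷) = 4.537 × 10⁻²² kg·m/s.
λ = h/p = 6.626 × 10⁻³⁴ / 4.537 × 10⁻²² = 1.46 × 10⁻¹² m = 1460 fm.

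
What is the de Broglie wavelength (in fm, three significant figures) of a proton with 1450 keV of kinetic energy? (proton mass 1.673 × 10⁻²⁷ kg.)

KE = 1450 keV = 2.323 × 10⁻¹³ J.
p = √(2mKE) = √(2 × 1.673 × 10⁻²⁷ × 2.323 × 10⁻¹³) = 2.788 × 10⁻²⁰ kg·m/s.
λ = h/p = 6.626 × 10⁻³⁴ / 2.788 × 10⁻²⁰ = 2.38 × 10⁻¹⁴ m = 23.8 fm.

λ = 23.8 fm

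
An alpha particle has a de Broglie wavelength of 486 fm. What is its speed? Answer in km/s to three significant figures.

v = 205 km/s

p = h/λ = 6.626 × 10⁻³⁴ / 4.860 × 10⁻¹³ = 1.363 × 10⁻²¹ kg·m/s.
v = p/m = 1.363 × 10⁻²¹ / 6.645 × 10⁻²⁷ = 2.05 × 10⁵ m/s = 205 km/s.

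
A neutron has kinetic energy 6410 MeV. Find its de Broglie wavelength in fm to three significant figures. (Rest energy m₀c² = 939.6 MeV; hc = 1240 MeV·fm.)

λ = 0.170 fm

Total energy E = KE + m₀c² = 6410 + 939.6 = 7349.6 MeV.
(pc)² = E² − (m₀c²)² = (7349.6)² − (939.6)² = 5.313 × 10⁷ MeV², so pc = 7289 MeV.
λ = hc/(pc) = 1240 MeV·fm / 7289 MeV = 0.170 fm.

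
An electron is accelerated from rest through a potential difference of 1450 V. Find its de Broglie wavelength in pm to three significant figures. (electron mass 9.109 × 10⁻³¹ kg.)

KE = eV = 1.602 × 10⁻¹⁹ × 1450 = 2.323 × 10⁻¹⁶ J.
p = √(2mKE) = √(2 × 9.109 × 10⁻³¹ × 2.323 × 10⁻¹⁶) = 2.057 × 10⁻²³ kg·m/s.
λ = h/p = 6.626 × 10⁻³⁴ / 2.057 × 10⁻²³ = 3.22 × 10⁻¹¹ m = 32.2 pm.

λ = 32.2 pm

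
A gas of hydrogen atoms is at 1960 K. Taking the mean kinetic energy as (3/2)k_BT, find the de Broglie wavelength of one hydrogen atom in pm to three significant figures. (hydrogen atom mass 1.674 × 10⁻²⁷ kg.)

λ = 56.8 pm

KE = (3/2)k_BT = 1.5 × 1.381 × 10⁻²³ × 1960 = 4.060 × 10⁻²⁰ J.
p = √(2mKE) = √(2 × 1.674 × 10⁻²⁷ × 4.060 × 10⁻²⁰) = 1.166 × 10⁻²³ kg·m/s.
λ = h/p = 5.68 × 10⁻¹¹ m = 56.8 pm.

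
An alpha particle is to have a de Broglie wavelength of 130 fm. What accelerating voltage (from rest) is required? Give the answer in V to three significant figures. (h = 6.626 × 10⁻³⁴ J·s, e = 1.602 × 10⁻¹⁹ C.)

V = 6100 V

p = h/λ = 6.626 × 10⁻³⁴ / 1.300 × 10⁻¹³ = 5.097 × 10⁻²¹ kg·m/s.
KE = p²/(2m) = 1.955 × 10⁻¹⁵ J.
V = KE/2e = 1.955 × 10⁻¹⁵ / (2 × 1.602 × 10⁻¹⁹) = 6100 V.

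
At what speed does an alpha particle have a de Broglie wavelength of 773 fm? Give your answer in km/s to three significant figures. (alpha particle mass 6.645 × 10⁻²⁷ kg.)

p = h/λ = 6.626 × 10⁻³⁴ / 7.730 × 10⁻¹³ = 8.572 × 10⁻²² kg·m/s.
v = p/m = 8.572 × 10⁻²² / 6.645 × 10⁻²⁷ = 1.29 × 10⁵ m/s = 129 km/s.

v = 129 km/s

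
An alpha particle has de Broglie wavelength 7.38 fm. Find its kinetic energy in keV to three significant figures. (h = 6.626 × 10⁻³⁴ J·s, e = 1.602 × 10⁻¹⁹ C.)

p = h/λ = 6.626 × 10⁻³⁴ / 7.380 × 10⁻¹⁵ = 8.978 × 10⁻²⁰ kg·m/s.
KE = p²/(2m) = (8.978 × 10⁻²⁰)² / (2 × 6.645 × 10⁻²⁷) = 6.065 × 10⁻¹³ J = 3790 keV.

KE = 3790 keV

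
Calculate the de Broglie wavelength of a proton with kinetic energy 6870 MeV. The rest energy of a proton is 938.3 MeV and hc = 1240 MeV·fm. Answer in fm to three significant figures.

λ = 0.160 fm

Total energy E = KE + m₀c² = 6870 + 938.3 = 7808.3 MeV.
(pc)² = E² − (m₀c²)² = (7808.3)² − (938.3)² = 6.009 × 10⁷ MeV², so pc = 7752 MeV.
λ = hc/(pc) = 1240 MeV·fm / 7752 MeV = 0.160 fm.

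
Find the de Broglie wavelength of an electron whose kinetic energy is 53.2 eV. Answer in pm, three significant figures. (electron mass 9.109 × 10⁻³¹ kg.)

λ = 168 pm

KE = 53.2 eV = 8.523 × 10⁻¹⁸ J.
p = √(2mKE) = √(2 × 9.109 × 10⁻³¹ × 8.523 × 10⁻¹⁸) = 3.940 × 10⁻²⁴ kg·m/s.
λ = h/p = 6.626 × 10⁻³⁴ / 3.940 × 10⁻²⁴ = 1.68 × 10⁻¹⁰ m = 168 pm.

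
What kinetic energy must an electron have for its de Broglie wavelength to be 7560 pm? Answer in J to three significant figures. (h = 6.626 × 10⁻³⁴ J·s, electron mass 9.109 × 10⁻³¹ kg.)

KE = 4.22 × 10⁻²¹ J

p = h/λ = 6.626 × 10⁻³⁴ / 7.560 × 10⁻⁹ = 8.765 × 10⁻²⁶ kg·m/s.
KE = p²/(2m) = (8.765 × 10⁻²⁶)² / (2 × 9.109 × 10⁻³¹) = 4.217 × 10⁻²¹ J = 4.22 × 10⁻²¹ J.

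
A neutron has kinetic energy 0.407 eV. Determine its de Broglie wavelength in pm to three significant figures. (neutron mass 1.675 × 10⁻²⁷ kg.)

λ = 44.8 pm

KE = 0.407 eV = 6.520 × 10⁻²⁰ J.
p = √(2mKE) = √(2 × 1.675 × 10⁻²⁷ × 6.520 × 10⁻²⁰) = 1.478 × 10⁻²³ kg·m/s.
λ = h/p = 6.626 × 10⁻³⁴ / 1.478 × 10⁻²³ = 4.48 × 10⁻¹¹ m = 44.8 pm.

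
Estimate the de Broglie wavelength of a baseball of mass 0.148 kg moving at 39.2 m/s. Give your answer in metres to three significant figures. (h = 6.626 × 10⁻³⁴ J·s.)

p = mv = 0.148 × 39.2 = 5.802 kg·m/s.
λ = h/p = 6.626 × 10⁻³⁴ / 5.802 = 1.14 × 10⁻³⁴ m.

λ = 1.14 × 10⁻³⁴ m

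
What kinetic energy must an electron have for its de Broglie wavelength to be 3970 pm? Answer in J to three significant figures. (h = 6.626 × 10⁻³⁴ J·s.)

KE = 1.53 × 10⁻²⁰ J

p = h/λ = 6.626 × 10⁻³⁴ / 3.970 × 10⁻⁹ = 1.669 × 10⁻²⁵ kg·m/s.
KE = p²/(2m) = (1.669 × 10⁻²⁵)² / (2 × 9.109 × 10⁻³¹) = 1.529 × 10⁻²⁰ J = 1.53 × 10⁻²⁰ J.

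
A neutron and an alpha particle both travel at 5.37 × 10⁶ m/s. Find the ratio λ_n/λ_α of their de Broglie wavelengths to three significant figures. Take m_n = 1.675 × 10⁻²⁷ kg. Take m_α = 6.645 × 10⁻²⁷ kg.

λ_n/λ_α = 3.97

At fixed v, p = mv so λ = h/(mv) ∝ 1/m.
λ_n/λ_α = m_α/m_n = 6.645 × 10⁻²⁷/1.675 × 10⁻²⁷ = 3.97.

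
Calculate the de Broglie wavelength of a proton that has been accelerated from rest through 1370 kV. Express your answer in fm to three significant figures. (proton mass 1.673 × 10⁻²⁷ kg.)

KE = eV = 1.602 × 10⁻¹⁹ × 1.370 × 10⁶ = 2.195 × 10⁻¹³ J.
p = √(2mKE) = √(2 × 1.673 × 10⁻²⁷ × 2.195 × 10⁻¹³) = 2.710 × 10⁻²⁰ kg·m/s.
λ = h/p = 6.626 × 10⁻³⁴ / 2.710 × 10⁻²⁰ = 2.45 × 10⁻¹⁴ m = 24.5 fm.

λ = 24.5 fm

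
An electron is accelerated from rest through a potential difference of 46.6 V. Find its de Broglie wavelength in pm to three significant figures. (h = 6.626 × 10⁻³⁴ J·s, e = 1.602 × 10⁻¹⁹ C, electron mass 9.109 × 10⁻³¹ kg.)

KE = eV = 1.602 × 10⁻¹⁹ × 46.60 = 7.465 × 10⁻¹⁸ J.
p = √(2mKE) = √(2 × 9.109 × 10⁻³¹ × 7.465 × 10⁻¹⁸) = 3.688 × 10⁻²⁴ kg·m/s.
λ = h/p = 6.626 × 10⁻³⁴ / 3.688 × 10⁻²⁴ = 1.80 × 10⁻¹⁰ m = 180 pm.

λ = 180 pm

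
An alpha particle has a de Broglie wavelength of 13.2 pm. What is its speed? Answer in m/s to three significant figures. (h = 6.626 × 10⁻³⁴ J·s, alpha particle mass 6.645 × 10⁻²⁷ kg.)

p = h/λ = 6.626 × 10⁻³⁴ / 1.320 × 10⁻¹¹ = 5.020 × 10⁻²³ kg·m/s.
v = p/m = 5.020 × 10⁻²³ / 6.645 × 10⁻²⁷ = 7.55 × 10³ m/s = 7550 m/s.

v = 7550 m/s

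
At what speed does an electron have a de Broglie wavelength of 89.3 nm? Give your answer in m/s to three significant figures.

p = h/λ = 6.626 × 10⁻³⁴ / 8.930 × 10⁻⁸ = 7.420 × 10⁻²⁷ kg·m/s.
v = p/m = 7.420 × 10⁻²⁷ / 9.109 × 10⁻³¹ = 8.15 × 10³ m/s = 8150 m/s.

v = 8150 m/s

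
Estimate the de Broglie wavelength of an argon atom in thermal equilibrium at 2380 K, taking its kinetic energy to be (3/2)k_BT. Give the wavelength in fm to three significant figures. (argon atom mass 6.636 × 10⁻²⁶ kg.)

λ = 8190 fm

KE = (3/2)k_BT = 1.5 × 1.381 × 10⁻²³ × 2380 = 4.930 × 10⁻²⁰ J.
p = √(2mKE) = √(2 × 6.636 × 10⁻²⁶ × 4.930 × 10⁻²⁰) = 8.089 × 10⁻²³ kg·m/s.
λ = h/p = 8.19 × 10⁻¹² m = 8190 fm.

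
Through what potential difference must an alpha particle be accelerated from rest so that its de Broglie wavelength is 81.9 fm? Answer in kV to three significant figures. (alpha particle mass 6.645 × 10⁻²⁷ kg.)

p = h/λ = 6.626 × 10⁻³⁴ / 8.190 × 10⁻¹⁴ = 8.090 × 10⁻²¹ kg·m/s.
KE = p²/(2m) = 4.925 × 10⁻¹⁵ J.
V = KE/2e = 4.925 × 10⁻¹⁵ / (2 × 1.602 × 10⁻¹⁹) = 15.4 kV.

V = 15.4 kV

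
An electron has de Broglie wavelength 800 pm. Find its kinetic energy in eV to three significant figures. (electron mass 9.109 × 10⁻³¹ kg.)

p = h/λ = 6.626 × 10⁻³⁴ / 8.000 × 10⁻¹⁰ = 8.282 × 10⁻²⁵ kg·m/s.
KE = p²/(2m) = (8.282 × 10⁻²⁵)² / (2 × 9.109 × 10⁻³¹) = 3.765 × 10⁻¹⁹ J = 2.35 eV.

KE = 2.35 eV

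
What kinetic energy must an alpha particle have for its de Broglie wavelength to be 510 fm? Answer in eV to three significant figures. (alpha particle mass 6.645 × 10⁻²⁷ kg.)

KE = 793 eV

p = h/λ = 6.626 × 10⁻³⁴ / 5.100 × 10⁻¹³ = 1.299 × 10⁻²¹ kg·m/s.
KE = p²/(2m) = (1.299 × 10⁻²¹)² / (2 × 6.645 × 10⁻²⁷) = 1.270 × 10⁻¹⁶ J = 793 eV.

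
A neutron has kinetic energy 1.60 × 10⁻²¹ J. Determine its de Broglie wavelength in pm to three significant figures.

λ = 286 pm

p = √(2mKE) = √(2 × 1.675 × 10⁻²⁷ × 1.600 × 10⁻²¹) = 2.315 × 10⁻²⁴ kg·m/s.
λ = h/p = 6.626 × 10⁻³⁴ / 2.315 × 10⁻²⁴ = 2.86 × 10⁻¹⁰ m = 286 pm.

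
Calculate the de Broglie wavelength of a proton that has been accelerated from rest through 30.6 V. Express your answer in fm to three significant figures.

λ = 5170 fm

KE = eV = 1.602 × 10⁻¹⁹ × 30.60 = 4.902 × 10⁻¹⁸ J.
p = √(2mKE) = √(2 × 1.673 × 10⁻²⁷ × 4.902 × 10⁻¹⁸) = 1.281 × 10⁻²² kg·m/s.
λ = h/p = 6.626 × 10⁻³⁴ / 1.281 × 10⁻²² = 5.17 × 10⁻¹² m = 5170 fm.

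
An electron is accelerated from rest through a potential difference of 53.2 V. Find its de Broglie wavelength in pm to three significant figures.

λ = 168 pm

KE = eV = 1.602 × 10⁻¹⁹ × 53.20 = 8.523 × 10⁻¹⁸ J.
p = √(2mKE) = √(2 × 9.109 × 10⁻³¹ × 8.523 × 10⁻¹⁸) = 3.940 × 10⁻²⁴ kg·m/s.
λ = h/p = 6.626 × 10⁻³⁴ / 3.940 × 10⁻²⁴ = 1.68 × 10⁻¹⁰ m = 168 pm.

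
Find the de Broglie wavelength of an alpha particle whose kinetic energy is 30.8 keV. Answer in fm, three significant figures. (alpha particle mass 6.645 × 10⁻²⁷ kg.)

λ = 81.8 fm

KE = 30.8 keV = 4.934 × 10⁻¹⁵ J.
p = √(2mKE) = √(2 × 6.645 × 10⁻²⁷ × 4.934 × 10⁻¹⁵) = 8.098 × 10⁻²¹ kg·m/s.
λ = h/p = 6.626 × 10⁻³⁴ / 8.098 × 10⁻²¹ = 8.18 × 10⁻¹⁴ m = 81.8 fm.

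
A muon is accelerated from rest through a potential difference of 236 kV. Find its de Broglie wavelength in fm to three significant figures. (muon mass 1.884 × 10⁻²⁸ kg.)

λ = 176 fm

KE = eV = 1.602 × 10⁻¹⁹ × 2.360 × 10⁵ = 3.781 × 10⁻¹⁴ J.
p = √(2mKE) = √(2 × 1.884 × 10⁻²⁸ × 3.781 × 10⁻¹⁴) = 3.774 × 10⁻²¹ kg·m/s.
λ = h/p = 6.626 × 10⁻³⁴ / 3.774 × 10⁻²¹ = 1.76 × 10⁻¹³ m = 176 fm.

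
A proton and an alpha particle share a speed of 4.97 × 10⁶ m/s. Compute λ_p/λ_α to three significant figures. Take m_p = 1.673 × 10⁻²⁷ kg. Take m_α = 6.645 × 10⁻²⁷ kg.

At fixed v, p = mv so λ = h/(mv) ∝ 1/m.
λ_p/λ_α = m_α/m_p = 6.645 × 10⁻²⁷/1.673 × 10⁻²⁷ = 3.97.

λ_p/λ_α = 3.97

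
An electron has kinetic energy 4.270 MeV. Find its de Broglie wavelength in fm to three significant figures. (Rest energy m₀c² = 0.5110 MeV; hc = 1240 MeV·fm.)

λ = 261 fm

Total energy E = KE + m₀c² = 4.270 + 0.5110 = 4.7810 MeV.
(pc)² = E² − (m₀c²)² = (4.7810)² − (0.5110)² = 22.60 MeV², so pc = 4.754 MeV.
λ = hc/(pc) = 1240 MeV·fm / 4.754 MeV = 261 fm.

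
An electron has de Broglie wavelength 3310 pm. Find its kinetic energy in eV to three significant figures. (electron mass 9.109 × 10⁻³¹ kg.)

p = h/λ = 6.626 × 10⁻³⁴ / 3.310 × 10⁻⁹ = 2.002 × 10⁻²⁵ kg·m/s.
KE = p²/(2m) = (2.002 × 10⁻²⁵)² / (2 × 9.109 × 10⁻³¹) = 2.200 × 10⁻²⁰ J = 0.137 eV.

KE = 0.137 eV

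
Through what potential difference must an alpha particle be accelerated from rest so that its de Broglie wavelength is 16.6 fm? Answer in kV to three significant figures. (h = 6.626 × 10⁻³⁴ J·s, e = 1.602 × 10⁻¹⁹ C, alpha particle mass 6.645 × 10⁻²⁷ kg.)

V = 374 kV

p = h/λ = 6.626 × 10⁻³⁴ / 1.660 × 10⁻¹⁴ = 3.992 × 10⁻²⁰ kg·m/s.
KE = p²/(2m) = 1.199 × 10⁻¹³ J.
V = KE/2e = 1.199 × 10⁻¹³ / (2 × 1.602 × 10⁻¹⁹) = 374 kV.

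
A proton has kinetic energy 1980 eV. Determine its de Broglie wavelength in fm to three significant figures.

KE = 1980 eV = 3.172 × 10⁻¹⁶ J.
p = √(2mKE) = √(2 × 1.673 × 10⁻²⁷ × 3.172 × 10⁻¹⁶) = 1.030 × 10⁻²¹ kg·m/s.
λ = h/p = 6.626 × 10⁻³⁴ / 1.030 × 10⁻²¹ = 6.43 × 10⁻¹³ m = 643 fm.

λ = 643 fm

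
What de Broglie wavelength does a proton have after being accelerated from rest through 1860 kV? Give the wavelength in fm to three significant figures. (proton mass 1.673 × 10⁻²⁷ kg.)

KE = eV = 1.602 × 10⁻¹⁹ × 1.860 × 10⁶ = 2.980 × 10⁻¹³ J.
p = √(2mKE) = √(2 × 1.673 × 10⁻²⁷ × 2.980 × 10⁻¹³) = 3.158 × 10⁻²⁰ kg·m/s.
λ = h/p = 6.626 × 10⁻³⁴ / 3.158 × 10⁻²⁰ = 2.10 × 10⁻¹⁴ m = 21.0 fm.

λ = 21.0 fm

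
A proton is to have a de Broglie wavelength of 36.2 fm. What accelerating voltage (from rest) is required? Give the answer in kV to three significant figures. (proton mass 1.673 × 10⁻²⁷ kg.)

p = h/λ = 6.626 × 10⁻³⁴ / 3.620 × 10⁻¹⁴ = 1.830 × 10⁻²⁰ kg·m/s.
KE = p²/(2m) = 1.001 × 10⁻¹³ J.
V = KE/e = 1.001 × 10⁻¹³ / (1.602 × 10⁻¹⁹) = 625 kV.

V = 625 kV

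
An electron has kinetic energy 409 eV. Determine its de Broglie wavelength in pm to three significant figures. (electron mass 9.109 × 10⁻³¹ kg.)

λ = 60.6 pm

KE = 409 eV = 6.552 × 10⁻¹⁷ J.
p = √(2mKE) = √(2 × 9.109 × 10⁻³¹ × 6.552 × 10⁻¹⁷) = 1.093 × 10⁻²³ kg·m/s.
λ = h/p = 6.626 × 10⁻³⁴ / 1.093 × 10⁻²³ = 6.06 × 10⁻¹¹ m = 60.6 pm.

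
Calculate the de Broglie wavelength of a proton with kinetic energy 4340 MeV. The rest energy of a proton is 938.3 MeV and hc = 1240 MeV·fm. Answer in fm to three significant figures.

λ = 0.239 fm

Total energy E = KE + m₀c² = 4340 + 938.3 = 5278.3 MeV.
(pc)² = E² − (m₀c²)² = (5278.3)² − (938.3)² = 2.698 × 10⁷ MeV², so pc = 5194 MeV.
λ = hc/(pc) = 1240 MeV·fm / 5194 MeV = 0.239 fm.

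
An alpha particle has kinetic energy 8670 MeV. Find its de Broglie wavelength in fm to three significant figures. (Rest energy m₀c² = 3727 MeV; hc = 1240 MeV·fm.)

λ = 0.105 fm

Total energy E = KE + m₀c² = 8670 + 3727 = 12397 MeV.
(pc)² = E² − (m₀c²)² = (12397)² − (3727)² = 1.398 × 10⁸ MeV², so pc = 1.182 × 10⁴ MeV.
λ = hc/(pc) = 1240 MeV·fm / 1.182 × 10⁴ MeV = 0.105 fm.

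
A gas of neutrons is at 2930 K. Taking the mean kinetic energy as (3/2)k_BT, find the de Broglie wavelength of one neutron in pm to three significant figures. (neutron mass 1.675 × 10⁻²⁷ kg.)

λ = 46.5 pm

KE = (3/2)k_BT = 1.5 × 1.381 × 10⁻²³ × 2930 = 6.069 × 10⁻²⁰ J.
p = √(2mKE) = √(2 × 1.675 × 10⁻²⁷ × 6.069 × 10⁻²⁰) = 1.426 × 10⁻²³ kg·m/s.
λ = h/p = 4.65 × 10⁻¹¹ m = 46.5 pm.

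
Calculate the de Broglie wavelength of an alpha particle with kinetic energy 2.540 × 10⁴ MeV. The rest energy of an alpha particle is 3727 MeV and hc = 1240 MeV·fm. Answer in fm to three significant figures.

λ = 0.0429 fm

Total energy E = KE + m₀c² = 2.540 × 10⁴ + 3727 = 29127 MeV.
(pc)² = E² − (m₀c²)² = (29127)² − (3727)² = 8.345 × 10⁸ MeV², so pc = 2.889 × 10⁴ MeV.
λ = hc/(pc) = 1240 MeV·fm / 2.889 × 10⁴ MeV = 0.0429 fm.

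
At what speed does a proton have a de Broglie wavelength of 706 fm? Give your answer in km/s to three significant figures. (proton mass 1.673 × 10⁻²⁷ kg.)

v = 561 km/s

p = h/λ = 6.626 × 10⁻³⁴ / 7.060 × 10⁻¹³ = 9.385 × 10⁻²² kg·m/s.
v = p/m = 9.385 × 10⁻²² / 1.673 × 10⁻²⁷ = 5.61 × 10⁵ m/s = 561 km/s.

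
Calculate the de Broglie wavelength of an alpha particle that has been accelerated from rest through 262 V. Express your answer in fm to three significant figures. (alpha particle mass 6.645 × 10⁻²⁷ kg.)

λ = 627 fm

KE = 2eV = 2 × 1.602 × 10⁻¹⁹ × 262.0 = 8.394 × 10⁻¹⁷ J.
p = √(2mKE) = √(2 × 6.645 × 10⁻²⁷ × 8.394 × 10⁻¹⁷) = 1.056 × 10⁻²¹ kg·m/s.
λ = h/p = 6.626 × 10⁻³⁴ / 1.056 × 10⁻²¹ = 6.27 × 10⁻¹³ m = 627 fm.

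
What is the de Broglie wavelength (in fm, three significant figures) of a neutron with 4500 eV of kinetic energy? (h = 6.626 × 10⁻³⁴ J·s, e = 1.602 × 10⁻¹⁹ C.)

λ = 426 fm

KE = 4500 eV = 7.209 × 10⁻¹⁶ J.
p = √(2mKE) = √(2 × 1.675 × 10⁻²⁷ × 7.209 × 10⁻¹⁶) = 1.554 × 10⁻²¹ kg·m/s.
λ = h/p = 6.626 × 10⁻³⁴ / 1.554 × 10⁻²¹ = 4.26 × 10⁻¹³ m = 426 fm.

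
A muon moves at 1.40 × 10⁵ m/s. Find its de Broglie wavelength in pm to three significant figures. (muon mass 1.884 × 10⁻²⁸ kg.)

p = mv = 1.884 × 10⁻²⁸ × 1.40 × 10⁵ = 2.638 × 10⁻²³ kg·m/s.
λ = h/p = 6.626 × 10⁻³⁴ / 2.638 × 10⁻²³ = 2.51 × 10⁻¹¹ m = 25.1 pm.

λ = 25.1 pm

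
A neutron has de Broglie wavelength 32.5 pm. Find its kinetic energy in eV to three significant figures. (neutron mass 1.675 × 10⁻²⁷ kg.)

KE = 0.775 eV

p = h/λ = 6.626 × 10⁻³⁴ / 3.250 × 10⁻¹¹ = 2.039 × 10⁻²³ kg·m/s.
KE = p²/(2m) = (2.039 × 10⁻²³)² / (2 × 1.675 × 10⁻²⁷) = 1.241 × 10⁻¹⁹ J = 0.775 eV.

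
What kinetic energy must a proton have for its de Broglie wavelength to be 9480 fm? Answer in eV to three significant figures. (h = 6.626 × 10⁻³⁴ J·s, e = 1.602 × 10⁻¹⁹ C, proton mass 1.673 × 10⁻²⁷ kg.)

p = h/λ = 6.626 × 10⁻³⁴ / 9.480 × 10⁻¹² = 6.989 × 10⁻²³ kg·m/s.
KE = p²/(2m) = (6.989 × 10⁻²³)² / (2 × 1.673 × 10⁻²⁷) = 1.460 × 10⁻¹⁸ J = 9.11 eV.

KE = 9.11 eV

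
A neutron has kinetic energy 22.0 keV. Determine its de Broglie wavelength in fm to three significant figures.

λ = 193 fm

KE = 22.0 keV = 3.524 × 10⁻¹⁵ J.
p = √(2mKE) = √(2 × 1.675 × 10⁻²⁷ × 3.524 × 10⁻¹⁵) = 3.436 × 10⁻²¹ kg·m/s.
λ = h/p = 6.626 × 10⁻³⁴ / 3.436 × 10⁻²¹ = 1.93 × 10⁻¹³ m = 193 fm.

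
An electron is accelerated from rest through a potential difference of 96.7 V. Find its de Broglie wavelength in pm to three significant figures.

KE = eV = 1.602 × 10⁻¹⁹ × 96.70 = 1.549 × 10⁻¹⁷ J.
p = √(2mKE) = √(2 × 9.109 × 10⁻³¹ × 1.549 × 10⁻¹⁷) = 5.312 × 10⁻²⁴ kg·m/s.
λ = h/p = 6.626 × 10⁻³⁴ / 5.312 × 10⁻²⁴ = 1.25 × 10⁻¹⁰ m = 125 pm.

λ = 125 pm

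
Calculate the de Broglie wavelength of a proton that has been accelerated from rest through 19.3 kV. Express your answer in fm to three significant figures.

λ = 206 fm

KE = eV = 1.602 × 10⁻¹⁹ × 1.930 × 10⁴ = 3.092 × 10⁻¹⁵ J.
p = √(2mKE) = √(2 × 1.673 × 10⁻²⁷ × 3.092 × 10⁻¹⁵) = 3.216 × 10⁻²¹ kg·m/s.
λ = h/p = 6.626 × 10⁻³⁴ / 3.216 × 10⁻²¹ = 2.06 × 10⁻¹³ m = 206 fm.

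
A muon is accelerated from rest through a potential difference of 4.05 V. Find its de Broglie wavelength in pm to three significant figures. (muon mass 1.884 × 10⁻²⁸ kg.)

λ = 42.4 pm

KE = eV = 1.602 × 10⁻¹⁹ × 4.050 = 6.488 × 10⁻¹⁹ J.
p = √(2mKE) = √(2 × 1.884 × 10⁻²⁸ × 6.488 × 10⁻¹⁹) = 1.564 × 10⁻²³ kg·m/s.
λ = h/p = 6.626 × 10⁻³⁴ / 1.564 × 10⁻²³ = 4.24 × 10⁻¹¹ m = 42.4 pm.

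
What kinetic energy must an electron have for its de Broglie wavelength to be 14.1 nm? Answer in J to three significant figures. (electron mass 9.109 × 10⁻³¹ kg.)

KE = 1.21 × 10⁻²¹ J

p = h/λ = 6.626 × 10⁻³⁴ / 1.410 × 10⁻⁸ = 4.699 × 10⁻²⁶ kg·m/s.
KE = p²/(2m) = (4.699 × 10⁻²⁶)² / (2 × 9.109 × 10⁻³¹) = 1.212 × 10⁻²¹ J = 1.21 × 10⁻²¹ J.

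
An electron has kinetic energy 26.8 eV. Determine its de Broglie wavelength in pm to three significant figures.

λ = 237 pm

KE = 26.8 eV = 4.293 × 10⁻¹⁸ J.
p = √(2mKE) = √(2 × 9.109 × 10⁻³¹ × 4.293 × 10⁻¹⁸) = 2.797 × 10⁻²⁴ kg·m/s.
λ = h/p = 6.626 × 10⁻³⁴ / 2.797 × 10⁻²⁴ = 2.37 × 10⁻¹⁰ m = 237 pm.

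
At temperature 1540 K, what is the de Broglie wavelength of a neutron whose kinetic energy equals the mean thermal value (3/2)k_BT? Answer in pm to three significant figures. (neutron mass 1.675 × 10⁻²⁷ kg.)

λ = 64.1 pm

KE = (3/2)k_BT = 1.5 × 1.381 × 10⁻²³ × 1540 = 3.190 × 10⁻²⁰ J.
p = √(2mKE) = √(2 × 1.675 × 10⁻²⁷ × 3.190 × 10⁻²⁰) = 1.034 × 10⁻²³ kg·m/s.
λ = h/p = 6.41 × 10⁻¹¹ m = 64.1 pm.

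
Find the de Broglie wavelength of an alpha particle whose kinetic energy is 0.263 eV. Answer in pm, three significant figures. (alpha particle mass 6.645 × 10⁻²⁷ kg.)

KE = 0.263 eV = 4.213 × 10⁻²⁰ J.
p = √(2mKE) = √(2 × 6.645 × 10⁻²⁷ × 4.213 × 10⁻²⁰) = 2.366 × 10⁻²³ kg·m/s.
λ = h/p = 6.626 × 10⁻³⁴ / 2.366 × 10⁻²³ = 2.80 × 10⁻¹¹ m = 28.0 pm.

λ = 28.0 pm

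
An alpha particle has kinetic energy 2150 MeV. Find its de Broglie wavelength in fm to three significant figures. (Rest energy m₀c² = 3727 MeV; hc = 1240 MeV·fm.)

Total energy E = KE + m₀c² = 2150 + 3727 = 5877 MeV.
(pc)² = E² − (m₀c²)² = (5877)² − (3727)² = 2.065 × 10⁷ MeV², so pc = 4544 MeV.
λ = hc/(pc) = 1240 MeV·fm / 4544 MeV = 0.273 fm.

λ = 0.273 fm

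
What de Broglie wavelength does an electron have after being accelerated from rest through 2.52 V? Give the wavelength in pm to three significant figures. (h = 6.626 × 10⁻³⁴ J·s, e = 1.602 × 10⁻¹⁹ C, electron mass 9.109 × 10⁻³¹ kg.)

KE = eV = 1.602 × 10⁻¹⁹ × 2.520 = 4.037 × 10⁻¹⁹ J.
p = √(2mKE) = √(2 × 9.109 × 10⁻³¹ × 4.037 × 10⁻¹⁹) = 8.576 × 10⁻²⁵ kg·m/s.
λ = h/p = 6.626 × 10⁻³⁴ / 8.576 × 10⁻²⁵ = 7.73 × 10⁻¹⁰ m = 773 pm.

λ = 773 pm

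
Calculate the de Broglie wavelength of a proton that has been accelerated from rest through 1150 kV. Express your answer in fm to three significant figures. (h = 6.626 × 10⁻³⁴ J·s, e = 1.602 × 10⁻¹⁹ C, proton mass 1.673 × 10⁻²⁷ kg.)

λ = 26.7 fm

KE = eV = 1.602 × 10⁻¹⁹ × 1.150 × 10⁶ = 1.842 × 10⁻¹³ J.
p = √(2mKE) = √(2 × 1.673 × 10⁻²⁷ × 1.842 × 10⁻¹³) = 2.483 × 10⁻²⁰ kg·m/s.
λ = h/p = 6.626 × 10⁻³⁴ / 2.483 × 10⁻²⁰ = 2.67 × 10⁻¹⁴ m = 26.7 fm.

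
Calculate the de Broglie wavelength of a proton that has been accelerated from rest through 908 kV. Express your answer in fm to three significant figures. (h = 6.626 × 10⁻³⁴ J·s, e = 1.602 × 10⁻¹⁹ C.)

KE = eV = 1.602 × 10⁻¹⁹ × 9.080 × 10⁵ = 1.455 × 10⁻¹³ J.
p = √(2mKE) = √(2 × 1.673 × 10⁻²⁷ × 1.455 × 10⁻¹³) = 2.206 × 10⁻²⁰ kg·m/s.
λ = h/p = 6.626 × 10⁻³⁴ / 2.206 × 10⁻²⁰ = 3.00 × 10⁻¹⁴ m = 30.0 fm.

λ = 30.0 fm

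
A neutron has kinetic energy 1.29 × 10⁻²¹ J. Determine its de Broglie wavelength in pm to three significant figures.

p = √(2mKE) = √(2 × 1.675 × 10⁻²⁷ × 1.290 × 10⁻²¹) = 2.079 × 10⁻²⁴ kg·m/s.
λ = h/p = 6.626 × 10⁻³⁴ / 2.079 × 10⁻²⁴ = 3.19 × 10⁻¹⁰ m = 319 pm.

λ = 319 pm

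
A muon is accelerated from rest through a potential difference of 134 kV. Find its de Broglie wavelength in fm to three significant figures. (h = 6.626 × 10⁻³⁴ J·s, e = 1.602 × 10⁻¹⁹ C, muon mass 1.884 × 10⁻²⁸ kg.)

KE = eV = 1.602 × 10⁻¹⁹ × 1.340 × 10⁵ = 2.147 × 10⁻¹⁴ J.
p = √(2mKE) = √(2 × 1.884 × 10⁻²⁸ × 2.147 × 10⁻¹⁴) = 2.844 × 10⁻²¹ kg·m/s.
λ = h/p = 6.626 × 10⁻³⁴ / 2.844 × 10⁻²¹ = 2.33 × 10⁻¹³ m = 233 fm.

λ = 233 fm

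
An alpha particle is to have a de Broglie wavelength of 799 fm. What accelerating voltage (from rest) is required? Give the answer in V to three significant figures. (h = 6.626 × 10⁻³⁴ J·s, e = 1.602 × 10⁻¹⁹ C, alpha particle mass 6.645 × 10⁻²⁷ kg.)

p = h/λ = 6.626 × 10⁻³⁴ / 7.990 × 10⁻¹³ = 8.293 × 10⁻²² kg·m/s.
KE = p²/(2m) = 5.175 × 10⁻¹⁷ J.
V = KE/2e = 5.175 × 10⁻¹⁷ / (2 × 1.602 × 10⁻¹⁹) = 162 V.

V = 162 V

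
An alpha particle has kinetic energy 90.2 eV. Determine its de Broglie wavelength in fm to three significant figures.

λ = 1510 fm

KE = 90.2 eV = 1.445 × 10⁻¹⁷ J.
p = √(2mKE) = √(2 × 6.645 × 10⁻²⁷ × 1.445 × 10⁻¹⁷) = 4.382 × 10⁻²² kg·m/s.
λ = h/p = 6.626 × 10⁻³⁴ / 4.382 × 10⁻²² = 1.51 × 10⁻¹² m = 1510 fm.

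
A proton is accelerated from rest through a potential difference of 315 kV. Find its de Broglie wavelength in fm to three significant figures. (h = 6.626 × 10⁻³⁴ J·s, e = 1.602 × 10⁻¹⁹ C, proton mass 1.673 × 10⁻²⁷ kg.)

λ = 51.0 fm

KE = eV = 1.602 × 10⁻¹⁹ × 3.150 × 10⁵ = 5.046 × 10⁻¹⁴ J.
p = √(2mKE) = √(2 × 1.673 × 10⁻²⁷ × 5.046 × 10⁻¹⁴) = 1.299 × 10⁻²⁰ kg·m/s.
λ = h/p = 6.626 × 10⁻³⁴ / 1.299 × 10⁻²⁰ = 5.10 × 10⁻¹⁴ m = 51.0 fm.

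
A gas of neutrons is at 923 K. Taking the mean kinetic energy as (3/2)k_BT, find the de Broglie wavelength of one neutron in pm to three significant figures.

KE = (3/2)k_BT = 1.5 × 1.381 × 10⁻²³ × 923 = 1.912 × 10⁻²⁰ J.
p = √(2mKE) = √(2 × 1.675 × 10⁻²⁷ × 1.912 × 10⁻²⁰) = 8.003 × 10⁻²⁴ kg·m/s.
λ = h/p = 8.28 × 10⁻¹¹ m = 82.8 pm.

λ = 82.8 pm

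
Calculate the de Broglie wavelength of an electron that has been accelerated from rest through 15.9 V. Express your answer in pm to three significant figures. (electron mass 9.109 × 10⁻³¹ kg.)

λ = 308 pm

KE = eV = 1.602 × 10⁻¹⁹ × 15.90 = 2.547 × 10⁻¹⁸ J.
p = √(2mKE) = √(2 × 9.109 × 10⁻³¹ × 2.547 × 10⁻¹⁸) = 2.154 × 10⁻²⁴ kg·m/s.
λ = h/p = 6.626 × 10⁻³⁴ / 2.154 × 10⁻²⁴ = 3.08 × 10⁻¹⁰ m = 308 pm.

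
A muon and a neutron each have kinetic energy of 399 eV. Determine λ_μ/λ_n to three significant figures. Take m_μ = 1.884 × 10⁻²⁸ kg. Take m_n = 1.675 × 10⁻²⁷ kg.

At fixed KE, p = √(2mKE) so λ = h/p ∝ 1/√m.
λ_μ/λ_n = √(m_n/m_μ) = √(1.675 × 10⁻²⁷/1.884 × 10⁻²⁸) = √(8.891) = 2.98.

λ_μ/λ_n = 2.98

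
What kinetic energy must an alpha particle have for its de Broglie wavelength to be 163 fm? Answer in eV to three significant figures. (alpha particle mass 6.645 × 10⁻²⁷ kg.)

p = h/λ = 6.626 × 10⁻³⁴ / 1.630 × 10⁻¹³ = 4.065 × 10⁻²¹ kg·m/s.
KE = p²/(2m) = (4.065 × 10⁻²¹)² / (2 × 6.645 × 10⁻²⁷) = 1.243 × 10⁻¹⁵ J = 7760 eV.

KE = 7760 eV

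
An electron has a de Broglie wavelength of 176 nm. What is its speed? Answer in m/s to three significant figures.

v = 4130 m/s

p = h/λ = 6.626 × 10⁻³⁴ / 1.760 × 10⁻⁷ = 3.765 × 10⁻²⁷ kg·m/s.
v = p/m = 3.765 × 10⁻²⁷ / 9.109 × 10⁻³¹ = 4.13 × 10³ m/s = 4130 m/s.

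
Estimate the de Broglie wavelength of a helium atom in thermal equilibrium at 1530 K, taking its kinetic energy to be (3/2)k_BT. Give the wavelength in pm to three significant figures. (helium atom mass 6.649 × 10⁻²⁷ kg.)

λ = 32.3 pm

KE = (3/2)k_BT = 1.5 × 1.381 × 10⁻²³ × 1530 = 3.169 × 10⁻²⁰ J.
p = √(2mKE) = √(2 × 6.649 × 10⁻²⁷ × 3.169 × 10⁻²⁰) = 2.053 × 10⁻²³ kg·m/s.
λ = h/p = 3.23 × 10⁻¹¹ m = 32.3 pm.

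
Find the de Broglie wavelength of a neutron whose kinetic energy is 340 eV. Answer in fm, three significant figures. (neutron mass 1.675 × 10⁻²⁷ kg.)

KE = 340 eV = 5.447 × 10⁻¹⁷ J.
p = √(2mKE) = √(2 × 1.675 × 10⁻²⁷ × 5.447 × 10⁻¹⁷) = 4.272 × 10⁻²² kg·m/s.
λ = h/p = 6.626 × 10⁻³⁴ / 4.272 × 10⁻²² = 1.55 × 10⁻¹² m = 1550 fm.

λ = 1550 fm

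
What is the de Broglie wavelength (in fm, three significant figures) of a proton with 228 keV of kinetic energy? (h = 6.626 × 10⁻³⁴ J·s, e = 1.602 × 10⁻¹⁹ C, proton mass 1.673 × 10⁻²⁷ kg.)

λ = 59.9 fm

KE = 228 keV = 3.653 × 10⁻¹⁴ J.
p = √(2mKE) = √(2 × 1.673 × 10⁻²⁷ × 3.653 × 10⁻¹⁴) = 1.106 × 10⁻²⁰ kg·m/s.
λ = h/p = 6.626 × 10⁻³⁴ / 1.106 × 10⁻²⁰ = 5.99 × 10⁻¹⁴ m = 59.9 fm.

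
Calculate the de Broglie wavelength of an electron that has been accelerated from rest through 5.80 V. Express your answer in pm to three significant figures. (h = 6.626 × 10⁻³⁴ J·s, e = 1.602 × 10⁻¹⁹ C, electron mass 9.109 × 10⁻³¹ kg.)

KE = eV = 1.602 × 10⁻¹⁹ × 5.800 = 9.292 × 10⁻¹⁹ J.
p = √(2mKE) = √(2 × 9.109 × 10⁻³¹ × 9.292 × 10⁻¹⁹) = 1.301 × 10⁻²⁴ kg·m/s.
λ = h/p = 6.626 × 10⁻³⁴ / 1.301 × 10⁻²⁴ = 5.09 × 10⁻¹⁰ m = 509 pm.

λ = 509 pm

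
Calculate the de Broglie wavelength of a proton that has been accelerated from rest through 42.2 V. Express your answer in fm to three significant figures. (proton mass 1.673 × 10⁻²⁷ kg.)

KE = eV = 1.602 × 10⁻¹⁹ × 42.20 = 6.760 × 10⁻¹⁸ J.
p = √(2mKE) = √(2 × 1.673 × 10⁻²⁷ × 6.760 × 10⁻¹⁸) = 1.504 × 10⁻²² kg·m/s.
λ = h/p = 6.626 × 10⁻³⁴ / 1.504 × 10⁻²² = 4.41 × 10⁻¹² m = 4410 fm.

λ = 4410 fm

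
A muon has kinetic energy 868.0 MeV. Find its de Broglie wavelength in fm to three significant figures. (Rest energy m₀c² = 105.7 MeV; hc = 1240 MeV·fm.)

Total energy E = KE + m₀c² = 868.0 + 105.7 = 973.7 MeV.
(pc)² = E² − (m₀c²)² = (973.7)² − (105.7)² = 9.369 × 10⁵ MeV², so pc = 967.9 MeV.
λ = hc/(pc) = 1240 MeV·fm / 967.9 MeV = 1.28 fm.

λ = 1.28 fm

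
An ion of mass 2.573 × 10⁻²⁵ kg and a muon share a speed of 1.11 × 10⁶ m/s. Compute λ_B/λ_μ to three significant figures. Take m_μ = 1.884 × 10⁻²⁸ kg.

λ_B/λ_μ = 7.32 × 10⁻⁴

At fixed v, p = mv so λ = h/(mv) ∝ 1/m.
λ_B/λ_μ = m_μ/m_B = 1.884 × 10⁻²⁸/2.573 × 10⁻²⁵ = 7.32 × 10⁻⁴.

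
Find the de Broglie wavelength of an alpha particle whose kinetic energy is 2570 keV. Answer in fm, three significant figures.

KE = 2570 keV = 4.117 × 10⁻¹³ J.
p = √(2mKE) = √(2 × 6.645 × 10⁻²⁷ × 4.117 × 10⁻¹³) = 7.397 × 10⁻²⁰ kg·m/s.
λ = h/p = 6.626 × 10⁻³⁴ / 7.397 × 10⁻²⁰ = 8.96 × 10⁻¹⁵ m = 8.96 fm.

λ = 8.96 fm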